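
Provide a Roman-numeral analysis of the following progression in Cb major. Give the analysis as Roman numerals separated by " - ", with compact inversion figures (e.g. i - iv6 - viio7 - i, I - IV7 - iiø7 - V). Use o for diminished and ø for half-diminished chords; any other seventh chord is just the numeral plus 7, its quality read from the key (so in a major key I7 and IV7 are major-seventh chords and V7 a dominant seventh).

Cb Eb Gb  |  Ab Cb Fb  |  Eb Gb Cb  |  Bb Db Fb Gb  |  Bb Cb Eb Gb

Cb-Eb-Gb: major triad on Cb = scale degree 1 → I.
Ab-Cb-Fb: major triad on Fb = scale degree 4 → IV6.
Eb-Gb-Cb has root Cb, degree 1 in Cb major, so I6.
Bb-Db-Fb-Gb: dominant seventh chord on Gb = scale degree 5 → V65.
Bb-Cb-Eb-Gb: major seventh chord on Cb = scale degree 1 → I42.

I - IV6 - I6 - V65 - I42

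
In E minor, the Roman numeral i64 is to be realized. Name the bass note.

i in E minor has root E; the chord is E-G-B.
The figure 64 means second inversion — the fifth is in the bass.

B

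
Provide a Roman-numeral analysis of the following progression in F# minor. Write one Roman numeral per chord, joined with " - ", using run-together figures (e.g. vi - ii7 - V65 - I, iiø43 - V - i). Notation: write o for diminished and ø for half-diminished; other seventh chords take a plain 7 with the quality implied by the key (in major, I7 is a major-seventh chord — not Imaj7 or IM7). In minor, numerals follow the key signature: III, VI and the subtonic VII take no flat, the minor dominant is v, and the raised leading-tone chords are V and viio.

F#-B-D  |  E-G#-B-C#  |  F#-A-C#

iv64 - v65 - i

F#-B-D has root B, degree 4 in F# minor, so iv64.
E-G#-B-C#: root C# is the dominant; minor seventh chord there is v65.
F#-A-C#: minor triad on F# = scale degree 1 → i.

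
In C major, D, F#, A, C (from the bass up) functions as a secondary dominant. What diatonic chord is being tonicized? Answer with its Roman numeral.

The chord is a dominant seventh chord on D.
A dominant resolves down a perfect fifth: D → G. In C major, G is scale degree 5, i.e. V.

V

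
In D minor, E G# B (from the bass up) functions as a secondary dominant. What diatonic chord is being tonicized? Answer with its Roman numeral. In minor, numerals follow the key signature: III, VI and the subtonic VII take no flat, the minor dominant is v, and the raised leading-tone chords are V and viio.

The chord is a major triad on E.
A dominant resolves down a perfect fifth: E → A. In D minor, A is scale degree 5, i.e. V.

V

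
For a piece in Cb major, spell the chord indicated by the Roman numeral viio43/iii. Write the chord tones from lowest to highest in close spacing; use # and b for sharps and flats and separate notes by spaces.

Ab Cb D F

The slash marks an applied leading-tone chord: viio of iii. In Cb major, iii is Eb, so the leading tone to it is D, a half step below.
Building a fully diminished seventh chord on D gives D-F-Ab-Cb.
With the 43 figure the chord is in second inversion; from the bass Ab upward in close position it reads Ab-Cb-D-F.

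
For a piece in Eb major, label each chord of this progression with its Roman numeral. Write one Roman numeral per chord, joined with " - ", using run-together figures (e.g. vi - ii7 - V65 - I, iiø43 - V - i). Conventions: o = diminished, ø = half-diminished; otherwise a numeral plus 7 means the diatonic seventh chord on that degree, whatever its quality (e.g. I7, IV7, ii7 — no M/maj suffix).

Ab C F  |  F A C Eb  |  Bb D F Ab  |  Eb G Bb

ii6 - V7/V - V7 - I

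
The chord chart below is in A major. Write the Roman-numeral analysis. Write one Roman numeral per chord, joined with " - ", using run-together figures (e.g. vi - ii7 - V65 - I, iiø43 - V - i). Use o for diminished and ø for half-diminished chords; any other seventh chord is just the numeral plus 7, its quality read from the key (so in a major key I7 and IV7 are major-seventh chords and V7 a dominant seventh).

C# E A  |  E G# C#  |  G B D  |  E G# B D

I6 - iii6 - bVII - V7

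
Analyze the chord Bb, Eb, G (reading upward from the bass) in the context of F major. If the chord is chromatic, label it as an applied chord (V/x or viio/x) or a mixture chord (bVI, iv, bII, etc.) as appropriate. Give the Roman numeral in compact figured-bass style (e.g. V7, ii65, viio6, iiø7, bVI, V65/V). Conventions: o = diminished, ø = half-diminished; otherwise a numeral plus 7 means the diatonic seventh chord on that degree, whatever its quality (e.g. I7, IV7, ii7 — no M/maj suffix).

bVII64

Stacked in thirds the chord is Eb-G-Bb: a major triad on Eb.
Eb is the lowered seventh degree of F major (diatonic 7 would be E). This is a major triad on the lowered seventh degree (the subtonic), borrowed from the parallel minor.
With Bb in the bass the chord is in second inversion, so the figured bass is 64.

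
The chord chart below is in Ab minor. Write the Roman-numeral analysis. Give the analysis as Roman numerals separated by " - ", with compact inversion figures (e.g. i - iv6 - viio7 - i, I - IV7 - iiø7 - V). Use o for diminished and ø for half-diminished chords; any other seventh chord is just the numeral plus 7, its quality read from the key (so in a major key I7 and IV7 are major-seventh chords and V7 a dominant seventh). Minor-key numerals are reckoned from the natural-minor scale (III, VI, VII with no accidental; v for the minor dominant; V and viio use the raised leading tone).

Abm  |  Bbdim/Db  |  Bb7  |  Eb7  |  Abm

i - iio6 - V7/V - V7 - i

Abm: root Ab is the tonic; minor triad there is i.
Bbdim/Db: diminished triad on Bb = scale degree 2 → iio6.
Bb7: chromatic; Bb is V of V, so V7/V.
Eb7: dominant seventh chord on Eb = scale degree 5 → V7.
Abm: minor triad on Ab = scale degree 1 → i.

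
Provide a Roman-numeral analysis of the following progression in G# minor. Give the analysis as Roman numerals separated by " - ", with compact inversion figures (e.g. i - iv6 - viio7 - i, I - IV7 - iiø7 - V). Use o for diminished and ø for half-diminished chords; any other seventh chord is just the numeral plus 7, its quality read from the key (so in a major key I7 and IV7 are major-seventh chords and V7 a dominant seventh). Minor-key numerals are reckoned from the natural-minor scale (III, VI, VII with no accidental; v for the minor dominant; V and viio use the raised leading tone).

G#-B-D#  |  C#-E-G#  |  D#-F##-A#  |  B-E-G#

i - iv - V - VI64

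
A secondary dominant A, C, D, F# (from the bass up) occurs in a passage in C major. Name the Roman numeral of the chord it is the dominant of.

V

The chord is a dominant seventh chord on D.
A dominant resolves down a perfect fifth: D → G. In C major, G is scale degree 5, i.e. V.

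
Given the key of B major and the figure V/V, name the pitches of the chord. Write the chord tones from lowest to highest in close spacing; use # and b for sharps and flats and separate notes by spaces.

C# E# G#

V/V is a secondary dominant — the dominant triad of V. V in B major is F#, so the applied chord's root is C#, a perfect fifth above.
Building a major triad on C# gives C#-E#-G#.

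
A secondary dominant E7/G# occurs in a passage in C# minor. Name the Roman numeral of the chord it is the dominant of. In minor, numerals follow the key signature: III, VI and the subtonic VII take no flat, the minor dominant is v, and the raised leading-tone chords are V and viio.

VI

The chord is a dominant seventh chord on E.
A dominant resolves down a perfect fifth: E → A. In C# minor, A is scale degree 6, i.e. VI.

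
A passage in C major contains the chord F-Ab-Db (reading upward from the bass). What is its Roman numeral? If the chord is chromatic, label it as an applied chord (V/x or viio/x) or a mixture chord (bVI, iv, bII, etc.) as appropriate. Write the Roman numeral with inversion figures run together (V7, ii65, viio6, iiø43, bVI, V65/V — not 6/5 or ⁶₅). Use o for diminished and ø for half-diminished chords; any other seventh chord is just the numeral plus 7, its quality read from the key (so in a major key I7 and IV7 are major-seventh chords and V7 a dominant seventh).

bII6

The pitches Db-F-Ab form a major triad rooted on Db.
Db is the lowered second degree of C major (diatonic 2 would be D). This is the Neapolitan sixth — a major triad on the lowered second degree, here in its customary first inversion.
With F in the bass the chord is in first inversion, so the figured bass is 6.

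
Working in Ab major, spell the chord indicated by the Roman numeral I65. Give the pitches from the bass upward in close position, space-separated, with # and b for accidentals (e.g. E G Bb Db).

C Eb G Ab

The numeral's case and figure indicate a major seventh chord. In Ab major its root, the tonic, is Ab.
Stacking thirds from Ab gives Ab-C-Eb-G.
The figured bass 65 indicates first inversion, placing the third (C) in the bass: C-Eb-G-Ab.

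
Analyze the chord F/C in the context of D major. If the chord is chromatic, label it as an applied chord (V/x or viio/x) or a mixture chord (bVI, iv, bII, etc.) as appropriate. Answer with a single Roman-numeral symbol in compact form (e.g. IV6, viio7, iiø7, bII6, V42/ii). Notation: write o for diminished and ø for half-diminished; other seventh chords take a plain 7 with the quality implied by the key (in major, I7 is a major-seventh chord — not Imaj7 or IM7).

The pitches F-A-C form a major triad rooted on F.
F is the lowered third degree of D major (diatonic 3 would be F#). This is a major triad on the lowered third degree, borrowed from the parallel minor.
With C in the bass the chord is in second inversion, so the figured bass is 64.

bIII64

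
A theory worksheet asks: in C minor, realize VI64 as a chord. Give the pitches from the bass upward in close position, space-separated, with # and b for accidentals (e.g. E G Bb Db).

Eb Ab C

In C minor, scale degree 6 is Ab, and the diatonic chord built there is a major triad.
Stacking thirds from Ab gives Ab-C-Eb.
With the 64 figure the chord is in second inversion; from the bass Eb upward in close position it reads Eb-Ab-C.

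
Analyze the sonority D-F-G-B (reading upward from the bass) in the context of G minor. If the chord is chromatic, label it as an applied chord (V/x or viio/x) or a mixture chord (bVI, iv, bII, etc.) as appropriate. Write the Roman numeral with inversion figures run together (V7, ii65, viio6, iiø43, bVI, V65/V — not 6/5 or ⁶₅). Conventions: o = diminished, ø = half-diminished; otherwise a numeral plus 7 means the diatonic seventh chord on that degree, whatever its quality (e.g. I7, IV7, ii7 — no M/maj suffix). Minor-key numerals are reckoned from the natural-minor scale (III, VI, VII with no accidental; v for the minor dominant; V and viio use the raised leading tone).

Stacked in thirds the chord is G-B-D-F: a dominant seventh chord on G.
G is not a diatonic chord root with this quality in G minor, but it lies a perfect fifth above C (iv), so the chord functions as an applied dominant of iv.
With D in the bass the chord is in second inversion, so the figured bass is 43.

V43/iv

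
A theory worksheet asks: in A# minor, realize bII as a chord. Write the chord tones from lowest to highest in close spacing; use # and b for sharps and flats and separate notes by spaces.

bII is the Neapolitan chord — a major triad on the lowered second degree. In A# minor that root is B.
So the chord is B-D#-F#.

B D# F#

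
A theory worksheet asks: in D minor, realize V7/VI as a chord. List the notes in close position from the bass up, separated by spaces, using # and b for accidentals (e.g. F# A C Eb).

F A C Eb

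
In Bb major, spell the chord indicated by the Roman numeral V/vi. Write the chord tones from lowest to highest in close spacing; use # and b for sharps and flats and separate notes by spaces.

V/vi is a secondary dominant — the dominant triad of vi. vi in Bb major is G, so the applied chord's root is D, a perfect fifth above.
Building a major triad on D gives D-F#-A.

D F# A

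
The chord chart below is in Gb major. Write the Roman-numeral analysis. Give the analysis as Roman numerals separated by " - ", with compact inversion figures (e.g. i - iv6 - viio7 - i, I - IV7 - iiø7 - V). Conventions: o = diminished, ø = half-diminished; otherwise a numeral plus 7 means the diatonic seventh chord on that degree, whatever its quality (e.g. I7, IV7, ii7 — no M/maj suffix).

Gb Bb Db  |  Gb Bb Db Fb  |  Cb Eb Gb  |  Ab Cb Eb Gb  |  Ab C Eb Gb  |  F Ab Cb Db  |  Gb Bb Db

Gb-Bb-Db: major triad on Gb = scale degree 1 → I.
Gb-Bb-Db-Fb is the secondary dominant of IV (dominant seventh chord on Gb): V7/IV.
Cb-Eb-Gb: major triad on Cb = scale degree 4 → IV.
Ab-Cb-Eb-Gb: minor seventh chord on Ab = scale degree 2 → ii7.
Ab-C-Eb-Gb: chromatic; Ab is V of V, so V7/V.
F-Ab-Cb-Db: root Db is the dominant; dominant seventh chord there is V65.
Gb-Bb-Db has root Gb, degree 1 in Gb major, so I.

I - V7/IV - IV - ii7 - V7/V - V65 - I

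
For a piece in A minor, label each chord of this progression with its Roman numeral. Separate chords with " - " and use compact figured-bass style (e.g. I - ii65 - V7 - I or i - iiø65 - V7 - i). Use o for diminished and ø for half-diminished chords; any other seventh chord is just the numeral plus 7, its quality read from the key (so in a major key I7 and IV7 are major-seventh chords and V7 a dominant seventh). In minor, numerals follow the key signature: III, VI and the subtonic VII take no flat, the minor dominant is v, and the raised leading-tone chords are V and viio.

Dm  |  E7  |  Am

Dm has root D, degree 4 in A minor, so iv.
E7: dominant seventh chord on E = scale degree 5 → V7.
Am has root A, degree 1 in A minor, so i.

iv - V7 - i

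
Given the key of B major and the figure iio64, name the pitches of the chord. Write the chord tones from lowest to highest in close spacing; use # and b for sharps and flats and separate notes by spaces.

G C# E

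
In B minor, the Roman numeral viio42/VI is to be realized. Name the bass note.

Eb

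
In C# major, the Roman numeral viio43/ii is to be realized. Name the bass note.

The applied chord viio43/ii is rooted on C##: C##-E#-G#-B.
The figure 43 means second inversion — the fifth is in the bass.

G#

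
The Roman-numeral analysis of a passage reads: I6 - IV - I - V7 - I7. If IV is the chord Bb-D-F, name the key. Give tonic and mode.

F major

The chord Bb is a major triad rooted on Bb; its label is IV.
Counting down 3 scale steps from Bb places the tonic on F; a major triad on degree 4 is diatonic only in major.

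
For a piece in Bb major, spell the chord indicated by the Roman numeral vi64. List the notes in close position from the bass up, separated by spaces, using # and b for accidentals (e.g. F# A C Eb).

D G Bb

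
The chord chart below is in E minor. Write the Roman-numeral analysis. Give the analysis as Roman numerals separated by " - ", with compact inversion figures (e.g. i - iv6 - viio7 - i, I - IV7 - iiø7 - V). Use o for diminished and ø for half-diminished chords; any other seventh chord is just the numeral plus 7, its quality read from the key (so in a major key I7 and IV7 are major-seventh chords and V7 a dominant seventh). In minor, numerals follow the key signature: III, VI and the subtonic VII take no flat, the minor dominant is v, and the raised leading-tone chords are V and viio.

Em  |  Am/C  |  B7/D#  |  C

i - iv6 - V65 - VI

Em: minor triad on E = scale degree 1 → i.
Am/C: root A is the subdominant; minor triad there is iv6.
B7/D#: dominant seventh chord on B = scale degree 5 → V65.
C: major triad on C = scale degree 6 → VI.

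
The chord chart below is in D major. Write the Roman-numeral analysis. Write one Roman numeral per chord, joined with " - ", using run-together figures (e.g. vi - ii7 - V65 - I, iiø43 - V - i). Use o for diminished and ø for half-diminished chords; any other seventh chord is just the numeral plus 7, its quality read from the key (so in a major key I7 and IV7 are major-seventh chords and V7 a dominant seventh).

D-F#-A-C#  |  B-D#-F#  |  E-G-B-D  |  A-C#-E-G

I7 - V/ii - ii7 - V7

D-F#-A-C#: major seventh chord on D = scale degree 1 → I7.
B-D#-F# is the secondary dominant of ii (major triad on B): V/ii.
E-G-B-D has root E, degree 2 in D major, so ii7.
A-C#-E-G: dominant seventh chord on A = scale degree 5 → V7.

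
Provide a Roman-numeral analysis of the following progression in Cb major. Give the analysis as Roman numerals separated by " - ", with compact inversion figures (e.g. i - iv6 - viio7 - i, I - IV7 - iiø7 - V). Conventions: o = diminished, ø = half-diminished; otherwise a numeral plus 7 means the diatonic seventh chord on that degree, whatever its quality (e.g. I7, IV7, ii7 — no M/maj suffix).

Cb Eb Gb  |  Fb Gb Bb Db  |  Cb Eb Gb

Cb-Eb-Gb has root Cb, degree 1 in Cb major, so I.
Fb-Gb-Bb-Db: dominant seventh chord on Gb = scale degree 5 → V42.
Cb-Eb-Gb has root Cb, degree 1 in Cb major, so I.

I - V42 - I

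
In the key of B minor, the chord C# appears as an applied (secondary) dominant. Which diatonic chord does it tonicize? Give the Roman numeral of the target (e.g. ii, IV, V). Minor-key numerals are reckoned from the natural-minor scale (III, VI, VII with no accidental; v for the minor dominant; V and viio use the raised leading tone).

The chord is a major triad on C#.
A dominant resolves down a perfect fifth: C# → F#. In B minor, F# is scale degree 5, i.e. V.

V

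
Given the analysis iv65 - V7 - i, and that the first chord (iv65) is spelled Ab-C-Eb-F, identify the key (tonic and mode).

The chord Fm7/Ab is a minor seventh chord rooted on F; its label is iv65.
Counting down 3 scale steps from F places the tonic on C; a minor seventh chord on degree 4 is diatonic only in minor.

C minor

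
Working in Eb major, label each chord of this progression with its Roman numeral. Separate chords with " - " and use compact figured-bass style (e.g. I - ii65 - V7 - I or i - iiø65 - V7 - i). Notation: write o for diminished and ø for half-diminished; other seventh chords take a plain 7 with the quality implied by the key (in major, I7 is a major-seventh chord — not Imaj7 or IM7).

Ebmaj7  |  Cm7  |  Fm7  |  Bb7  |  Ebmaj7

Ebmaj7: major seventh chord on Eb = scale degree 1 → I7.
Cm7: minor seventh chord on C = scale degree 6 → vi7.
Fm7: root F is the supertonic; minor seventh chord there is ii7.
Bb7: dominant seventh chord on Bb = scale degree 5 → V7.
Ebmaj7 has root Eb, degree 1 in Eb major, so I7.

I7 - vi7 - ii7 - V7 - I7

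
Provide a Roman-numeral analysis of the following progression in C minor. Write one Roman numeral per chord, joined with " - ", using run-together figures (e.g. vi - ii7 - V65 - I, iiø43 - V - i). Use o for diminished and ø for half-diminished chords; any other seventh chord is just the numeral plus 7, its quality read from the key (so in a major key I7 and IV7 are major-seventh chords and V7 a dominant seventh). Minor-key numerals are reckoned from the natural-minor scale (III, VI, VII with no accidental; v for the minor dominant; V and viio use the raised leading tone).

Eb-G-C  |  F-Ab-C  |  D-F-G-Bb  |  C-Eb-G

i6 - iv - v43 - i

Eb-G-C: minor triad on C = scale degree 1 → i6.
F-Ab-C: root F is the subdominant; minor triad there is iv.
D-F-G-Bb: minor seventh chord on G = scale degree 5 → v43.
C-Eb-G: minor triad on C = scale degree 1 → i.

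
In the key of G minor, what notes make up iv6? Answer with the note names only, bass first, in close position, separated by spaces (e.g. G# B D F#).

Eb G C

In G minor, the subdominant is C, and the diatonic chord built there is a minor triad.
That chord is spelled C-Eb-G.
The figured bass 6 indicates first inversion, placing the third (Eb) in the bass: Eb-G-C.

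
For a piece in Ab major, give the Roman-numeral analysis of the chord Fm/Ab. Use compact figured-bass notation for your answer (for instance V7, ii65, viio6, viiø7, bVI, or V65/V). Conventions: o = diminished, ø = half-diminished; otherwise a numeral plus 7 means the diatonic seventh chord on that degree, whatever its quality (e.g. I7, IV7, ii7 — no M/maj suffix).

vi6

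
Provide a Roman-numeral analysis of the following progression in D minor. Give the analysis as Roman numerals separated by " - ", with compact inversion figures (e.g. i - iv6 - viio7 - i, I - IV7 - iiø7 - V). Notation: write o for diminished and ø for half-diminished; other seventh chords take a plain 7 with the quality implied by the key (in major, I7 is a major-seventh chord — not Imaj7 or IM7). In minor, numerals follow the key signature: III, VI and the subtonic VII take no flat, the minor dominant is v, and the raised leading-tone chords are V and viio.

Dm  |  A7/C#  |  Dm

i - V65 - i

Dm has root D, degree 1 in D minor, so i.
A7/C#: dominant seventh chord on A = scale degree 5 → V65.
Dm: root D is the tonic; minor triad there is i.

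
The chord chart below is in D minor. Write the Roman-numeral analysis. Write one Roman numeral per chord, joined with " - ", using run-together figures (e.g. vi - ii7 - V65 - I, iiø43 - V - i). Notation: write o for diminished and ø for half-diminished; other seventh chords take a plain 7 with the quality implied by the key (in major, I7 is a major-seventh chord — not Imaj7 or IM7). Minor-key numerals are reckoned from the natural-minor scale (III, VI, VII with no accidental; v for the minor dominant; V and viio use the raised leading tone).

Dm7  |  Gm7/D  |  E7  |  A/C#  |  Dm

i7 - iv43 - V7/V - V6 - i

Dm7: minor seventh chord on D = scale degree 1 → i7.
Gm7/D: root G is the subdominant; minor seventh chord there is iv43.
E7: chromatic; E is V of V, so V7/V.
A/C#: root A is the dominant; major triad there is V6.
Dm: minor triad on D = scale degree 1 → i.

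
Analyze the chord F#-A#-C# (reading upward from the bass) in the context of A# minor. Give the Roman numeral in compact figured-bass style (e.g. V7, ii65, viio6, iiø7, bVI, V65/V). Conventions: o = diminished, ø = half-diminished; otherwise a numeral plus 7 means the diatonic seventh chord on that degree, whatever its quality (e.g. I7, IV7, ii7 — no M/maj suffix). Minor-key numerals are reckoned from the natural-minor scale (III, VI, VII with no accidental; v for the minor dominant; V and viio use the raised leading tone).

VI

The pitches F#-A#-C# form a major triad rooted on F#.
F# is scale degree 6 in A# minor, and a major triad on that degree is written VI.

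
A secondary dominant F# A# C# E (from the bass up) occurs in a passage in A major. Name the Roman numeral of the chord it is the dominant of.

ii

The chord is a dominant seventh chord on F#.
A dominant resolves down a perfect fifth: F# → B. In A major, B is scale degree 2, i.e. ii.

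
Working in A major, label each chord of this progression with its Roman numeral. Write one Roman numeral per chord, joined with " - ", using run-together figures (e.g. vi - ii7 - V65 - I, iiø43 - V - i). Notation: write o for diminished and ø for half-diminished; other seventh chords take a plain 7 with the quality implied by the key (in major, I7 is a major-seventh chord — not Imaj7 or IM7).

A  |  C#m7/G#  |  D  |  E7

I - iii43 - IV - V7

A has root A, degree 1 in A major, so I.
C#m7/G#: minor seventh chord on C# = scale degree 3 → iii43.
D: major triad on D = scale degree 4 → IV.
E7: root E is the dominant; dominant seventh chord there is V7.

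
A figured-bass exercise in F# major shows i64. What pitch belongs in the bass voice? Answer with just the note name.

C#

i in F# major has root F#; the chord is F#-A-C#.
The figure 64 means second inversion — the fifth is in the bass.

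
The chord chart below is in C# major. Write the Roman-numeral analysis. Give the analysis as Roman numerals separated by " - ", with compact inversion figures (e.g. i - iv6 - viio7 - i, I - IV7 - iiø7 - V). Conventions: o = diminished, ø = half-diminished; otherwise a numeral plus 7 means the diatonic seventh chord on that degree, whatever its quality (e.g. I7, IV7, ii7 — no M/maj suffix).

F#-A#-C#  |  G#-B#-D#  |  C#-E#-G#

IV - V - I

F#-A#-C#: major triad on F# = scale degree 4 → IV.
G#-B#-D#: root G# is the dominant; major triad there is V.
C#-E#-G#: major triad on C# = scale degree 1 → I.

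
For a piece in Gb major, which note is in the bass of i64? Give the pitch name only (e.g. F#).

Db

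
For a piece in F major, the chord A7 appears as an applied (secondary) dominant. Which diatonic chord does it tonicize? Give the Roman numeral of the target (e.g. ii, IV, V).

The chord is a dominant seventh chord on A.
A dominant resolves down a perfect fifth: A → D. In F major, D is scale degree 6, i.e. vi.

vi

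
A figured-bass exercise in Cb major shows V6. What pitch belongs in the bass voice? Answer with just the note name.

Bb

V in Cb major has root Gb; the chord is Gb-Bb-Db.
The figure 6 means first inversion — the third is in the bass.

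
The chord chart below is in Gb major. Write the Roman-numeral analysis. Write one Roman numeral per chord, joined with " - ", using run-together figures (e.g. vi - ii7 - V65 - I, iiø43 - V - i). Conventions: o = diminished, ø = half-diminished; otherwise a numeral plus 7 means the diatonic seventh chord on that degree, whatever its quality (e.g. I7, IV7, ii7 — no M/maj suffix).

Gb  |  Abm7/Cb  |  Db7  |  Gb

Gb: major triad on Gb = scale degree 1 → I.
Abm7/Cb has root Ab, degree 2 in Gb major, so ii65.
Db7 has root Db, degree 5 in Gb major, so V7.
Gb has root Gb, degree 1 in Gb major, so I.

I - ii65 - V7 - I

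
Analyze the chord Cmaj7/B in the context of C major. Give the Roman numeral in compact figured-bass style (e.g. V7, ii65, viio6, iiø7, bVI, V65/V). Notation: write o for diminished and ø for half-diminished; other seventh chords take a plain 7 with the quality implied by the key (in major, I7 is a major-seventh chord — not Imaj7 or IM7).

I42

The pitches C-E-G-B form a major seventh chord rooted on C.
C is scale degree 1 in C major, and a major seventh chord on that degree is written I7.
With B in the bass the chord is in third inversion, so the figured bass is 42.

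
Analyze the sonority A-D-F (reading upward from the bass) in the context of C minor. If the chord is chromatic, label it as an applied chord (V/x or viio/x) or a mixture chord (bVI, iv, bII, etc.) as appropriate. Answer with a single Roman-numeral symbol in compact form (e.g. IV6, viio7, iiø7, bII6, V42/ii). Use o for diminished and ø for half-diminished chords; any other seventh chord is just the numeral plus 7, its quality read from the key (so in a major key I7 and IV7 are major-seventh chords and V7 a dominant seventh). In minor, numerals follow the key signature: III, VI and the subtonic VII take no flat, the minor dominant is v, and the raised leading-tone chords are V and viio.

ii64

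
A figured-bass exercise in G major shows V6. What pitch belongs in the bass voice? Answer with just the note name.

F#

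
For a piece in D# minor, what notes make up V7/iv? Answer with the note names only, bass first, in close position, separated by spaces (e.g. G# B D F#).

The slash means an applied dominant: we want the dominant of iv. In D# minor, iv is G# minor, and its dominant is built on D#.
Building a dominant seventh chord on D# gives D#-F##-A#-C#.

D# F## A# C#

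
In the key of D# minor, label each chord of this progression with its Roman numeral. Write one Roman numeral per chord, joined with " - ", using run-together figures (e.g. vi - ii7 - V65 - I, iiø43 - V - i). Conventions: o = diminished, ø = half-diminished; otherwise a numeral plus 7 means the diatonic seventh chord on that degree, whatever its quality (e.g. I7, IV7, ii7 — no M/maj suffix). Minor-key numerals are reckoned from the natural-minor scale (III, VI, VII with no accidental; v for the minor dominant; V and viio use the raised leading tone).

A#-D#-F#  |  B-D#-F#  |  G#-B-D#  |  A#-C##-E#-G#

i64 - VI - iv - V7

A#-D#-F# has root D#, degree 1 in D# minor, so i64.
B-D#-F#: root B is the submediant; major triad there is VI.
G#-B-D#: minor triad on G# = scale degree 4 → iv.
A#-C##-E#-G#: root A# is the dominant; dominant seventh chord there is V7.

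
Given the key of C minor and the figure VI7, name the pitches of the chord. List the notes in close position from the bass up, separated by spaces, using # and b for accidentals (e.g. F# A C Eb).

Ab C Eb G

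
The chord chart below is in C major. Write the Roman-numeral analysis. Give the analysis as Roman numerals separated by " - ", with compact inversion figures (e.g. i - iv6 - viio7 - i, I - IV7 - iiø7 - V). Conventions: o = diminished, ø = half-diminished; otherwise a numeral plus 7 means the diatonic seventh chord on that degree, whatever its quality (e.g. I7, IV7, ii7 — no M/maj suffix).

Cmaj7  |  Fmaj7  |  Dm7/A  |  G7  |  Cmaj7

I7 - IV7 - ii43 - V7 - I7

Cmaj7: root C is the tonic; major seventh chord there is I7.
Fmaj7 has root F, degree 4 in C major, so IV7.
Dm7/A: minor seventh chord on D = scale degree 2 → ii43.
G7: dominant seventh chord on G = scale degree 5 → V7.
Cmaj7: major seventh chord on C = scale degree 1 → I7.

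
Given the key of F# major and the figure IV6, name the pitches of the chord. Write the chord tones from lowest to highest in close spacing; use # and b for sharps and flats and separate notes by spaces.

In F# major, scale degree 4 is B, and the diatonic chord built there is a major triad.
Stacking thirds from B gives B-D#-F#.
The figured bass 6 indicates first inversion, placing the third (D#) in the bass: D#-F#-B.

D# F# B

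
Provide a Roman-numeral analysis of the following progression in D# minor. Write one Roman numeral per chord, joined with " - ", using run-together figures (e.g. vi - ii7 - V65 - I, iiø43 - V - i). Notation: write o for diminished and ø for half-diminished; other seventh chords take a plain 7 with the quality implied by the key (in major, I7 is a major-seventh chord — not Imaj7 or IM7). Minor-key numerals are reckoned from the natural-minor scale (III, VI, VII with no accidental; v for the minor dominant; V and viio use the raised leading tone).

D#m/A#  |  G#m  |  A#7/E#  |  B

i64 - iv - V43 - VI

D#m/A# has root D#, degree 1 in D# minor, so i64.
G#m has root G#, degree 4 in D# minor, so iv.
A#7/E# has root A#, degree 5 in D# minor, so V43.
B: root B is the submediant; major triad there is VI.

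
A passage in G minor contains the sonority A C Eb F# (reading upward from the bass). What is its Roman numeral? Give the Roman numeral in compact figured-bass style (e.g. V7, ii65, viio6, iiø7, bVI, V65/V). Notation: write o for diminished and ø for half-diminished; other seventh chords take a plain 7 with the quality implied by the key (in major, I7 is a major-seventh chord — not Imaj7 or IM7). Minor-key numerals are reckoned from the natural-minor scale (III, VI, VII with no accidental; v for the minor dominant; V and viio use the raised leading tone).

viio65

The pitches F#-A-C-Eb form a fully diminished seventh chord rooted on F#.
F# is scale degree 7 in G minor, and a fully diminished seventh chord on that degree is written viio7.
With A in the bass the chord is in first inversion, so the figured bass is 65.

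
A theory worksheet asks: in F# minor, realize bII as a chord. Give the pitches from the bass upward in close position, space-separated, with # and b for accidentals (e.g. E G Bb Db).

Scale degree 2 in F# minor is G#; lowering it a half step gives G. bII is the Neapolitan chord — a major triad on the lowered second degree.
So the chord is G-B-D, a major triad.

G B D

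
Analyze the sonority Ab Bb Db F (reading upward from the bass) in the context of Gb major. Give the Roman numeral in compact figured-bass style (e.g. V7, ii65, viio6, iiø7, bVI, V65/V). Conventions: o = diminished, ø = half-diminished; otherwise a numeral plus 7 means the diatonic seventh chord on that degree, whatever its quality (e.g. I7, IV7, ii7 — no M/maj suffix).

Stacked in thirds the chord is Bb-Db-F-Ab: a minor seventh chord on Bb.
In Gb major, Bb is the mediant; the diatonic minor seventh chord there is iii7.
With Ab in the bass the chord is in third inversion, so the figured bass is 42.

iii42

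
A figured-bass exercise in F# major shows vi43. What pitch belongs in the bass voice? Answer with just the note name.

A#

vi in F# major has root D#; the chord is D#-F#-A#-C#.
The figure 43 means second inversion — the fifth is in the bass.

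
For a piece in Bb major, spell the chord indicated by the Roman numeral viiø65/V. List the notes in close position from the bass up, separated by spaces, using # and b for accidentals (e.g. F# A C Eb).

G Bb D E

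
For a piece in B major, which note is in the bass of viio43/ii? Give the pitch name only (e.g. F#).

F#

The applied chord viio43/ii is rooted on B#: B#-D#-F#-A.
The figure 43 means second inversion — the fifth is in the bass.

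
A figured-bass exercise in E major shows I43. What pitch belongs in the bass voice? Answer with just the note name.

B

I in E major has root E; the chord is E-G#-B-D#.
The figure 43 means second inversion — the fifth is in the bass.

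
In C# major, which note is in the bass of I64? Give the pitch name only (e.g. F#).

I in C# major has root C#; the chord is C#-E#-G#.
The figure 64 means second inversion — the fifth is in the bass.

G#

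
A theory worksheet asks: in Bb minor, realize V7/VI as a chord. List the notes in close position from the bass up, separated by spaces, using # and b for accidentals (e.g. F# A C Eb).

Db F Ab Cb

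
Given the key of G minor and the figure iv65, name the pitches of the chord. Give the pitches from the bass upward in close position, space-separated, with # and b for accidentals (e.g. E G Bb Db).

In G minor, the fourth degree is C, and the diatonic chord built there is a minor seventh chord.
Stacking thirds from C gives C-Eb-G-Bb.
The figured bass 65 indicates first inversion, placing the third (Eb) in the bass: Eb-G-Bb-C.

Eb G Bb C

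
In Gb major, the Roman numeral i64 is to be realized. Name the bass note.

i in Gb major has root Gb; the chord is Gb-Bbb-Db.
The figure 64 means second inversion — the fifth is in the bass.

Db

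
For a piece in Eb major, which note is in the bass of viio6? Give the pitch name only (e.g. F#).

viio in Eb major has root D; the chord is D-F-Ab.
The figure 6 means first inversion — the third is in the bass.

F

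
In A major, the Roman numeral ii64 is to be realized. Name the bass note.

F#

ii in A major has root B; the chord is B-D-F#.
The figure 64 means second inversion — the fifth is in the bass.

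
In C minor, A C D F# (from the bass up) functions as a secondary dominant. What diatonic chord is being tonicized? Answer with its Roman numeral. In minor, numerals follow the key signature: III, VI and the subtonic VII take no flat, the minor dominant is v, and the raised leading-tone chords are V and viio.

V

The chord is a dominant seventh chord on D.
A dominant resolves down a perfect fifth: D → G. In C minor, G is scale degree 5, i.e. V.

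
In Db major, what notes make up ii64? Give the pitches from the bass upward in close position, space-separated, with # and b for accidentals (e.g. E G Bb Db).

The numeral's case and figure indicate a minor triad. In Db major its root, the supertonic, is Eb.
That chord is spelled Eb-Gb-Bb.
With the 64 figure the chord is in second inversion; from the bass Bb upward in close position it reads Bb-Eb-Gb.

Bb Eb Gb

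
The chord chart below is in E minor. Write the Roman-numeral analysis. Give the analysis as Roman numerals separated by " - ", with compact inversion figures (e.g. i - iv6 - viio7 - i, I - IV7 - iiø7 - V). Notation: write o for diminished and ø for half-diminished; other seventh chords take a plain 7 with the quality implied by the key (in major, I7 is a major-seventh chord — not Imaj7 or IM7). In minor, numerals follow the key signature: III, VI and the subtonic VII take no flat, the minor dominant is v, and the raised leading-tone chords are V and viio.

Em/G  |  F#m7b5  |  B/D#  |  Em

Em/G: root E is the tonic; minor triad there is i6.
F#m7b5: half-diminished seventh chord on F# = scale degree 2 → iiø7.
B/D#: major triad on B = scale degree 5 → V6.
Em has root E, degree 1 in E minor, so i.

i6 - iiø7 - V6 - i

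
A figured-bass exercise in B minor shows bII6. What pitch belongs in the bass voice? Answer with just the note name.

E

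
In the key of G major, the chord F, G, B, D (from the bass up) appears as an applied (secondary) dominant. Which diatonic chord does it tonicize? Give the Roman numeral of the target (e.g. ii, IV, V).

The chord is a dominant seventh chord on G.
A dominant resolves down a perfect fifth: G → C. In G major, C is scale degree 4, i.e. IV.

IV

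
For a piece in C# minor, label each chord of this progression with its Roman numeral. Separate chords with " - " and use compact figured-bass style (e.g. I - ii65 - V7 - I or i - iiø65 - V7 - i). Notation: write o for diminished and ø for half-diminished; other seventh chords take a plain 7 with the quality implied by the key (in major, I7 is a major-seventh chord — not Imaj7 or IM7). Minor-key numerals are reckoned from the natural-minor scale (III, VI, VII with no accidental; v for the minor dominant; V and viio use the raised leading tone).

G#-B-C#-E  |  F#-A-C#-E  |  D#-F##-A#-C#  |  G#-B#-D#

i43 - iv7 - V7/V - V

G#-B-C#-E: root C# is the tonic; minor seventh chord there is i43.
F#-A-C#-E has root F#, degree 4 in C# minor, so iv7.
D#-F##-A#-C#: a dominant seventh chord on D#, the applied dominant of V → V7/V.
G#-B#-D#: root G# is the dominant; major triad there is V.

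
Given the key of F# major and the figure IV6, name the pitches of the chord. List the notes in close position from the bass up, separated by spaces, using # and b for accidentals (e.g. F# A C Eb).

D# F# B

In F# major, the fourth degree is B, and the diatonic chord built there is a major triad.
That chord is spelled B-D#-F#.
With the 6 figure the chord is in first inversion; from the bass D# upward in close position it reads D#-F#-B.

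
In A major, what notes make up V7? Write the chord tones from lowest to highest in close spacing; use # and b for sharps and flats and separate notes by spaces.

E G# B D

In A major, the dominant is E, and the diatonic chord built there is a dominant seventh chord.
Stacking thirds from E gives E-G#-B-D.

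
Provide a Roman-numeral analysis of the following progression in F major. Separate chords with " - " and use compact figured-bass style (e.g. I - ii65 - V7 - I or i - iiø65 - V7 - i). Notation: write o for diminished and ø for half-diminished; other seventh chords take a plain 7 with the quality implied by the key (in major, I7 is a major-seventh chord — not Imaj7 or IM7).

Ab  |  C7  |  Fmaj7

Ab is non-diatonic — bIII, a mixture chord from F minor.
C7 has root C, degree 5 in F major, so V7.
Fmaj7: root F is the tonic; major seventh chord there is I7.

bIII - V7 - I7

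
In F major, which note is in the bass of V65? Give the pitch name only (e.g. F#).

E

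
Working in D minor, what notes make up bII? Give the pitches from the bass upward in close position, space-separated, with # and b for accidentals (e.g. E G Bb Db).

Scale degree 2 in D minor is E; lowering it a half step gives Eb. bII is the Neapolitan chord — a major triad on the lowered second degree.
So the chord is Eb-G-Bb, a major triad.

Eb G Bb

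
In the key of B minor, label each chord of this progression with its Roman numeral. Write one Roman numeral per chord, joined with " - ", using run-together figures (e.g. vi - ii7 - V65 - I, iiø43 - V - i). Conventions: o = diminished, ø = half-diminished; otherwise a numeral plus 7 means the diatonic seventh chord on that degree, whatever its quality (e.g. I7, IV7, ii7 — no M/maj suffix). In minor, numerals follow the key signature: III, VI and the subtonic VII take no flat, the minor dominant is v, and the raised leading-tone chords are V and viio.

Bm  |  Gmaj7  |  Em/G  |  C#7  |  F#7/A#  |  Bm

Bm: minor triad on B = scale degree 1 → i.
Gmaj7: major seventh chord on G = scale degree 6 → VI7.
Em/G: minor triad on E = scale degree 4 → iv6.
C#7 is the secondary dominant of V (dominant seventh chord on C#): V7/V.
F#7/A#: dominant seventh chord on F# = scale degree 5 → V65.
Bm: minor triad on B = scale degree 1 → i.

i - VI7 - iv6 - V7/V - V65 - i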